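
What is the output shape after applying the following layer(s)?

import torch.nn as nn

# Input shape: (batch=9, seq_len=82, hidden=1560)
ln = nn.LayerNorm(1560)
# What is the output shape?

Input shape: (9, 82, 1560)
Output shape: (9, 82, 1560)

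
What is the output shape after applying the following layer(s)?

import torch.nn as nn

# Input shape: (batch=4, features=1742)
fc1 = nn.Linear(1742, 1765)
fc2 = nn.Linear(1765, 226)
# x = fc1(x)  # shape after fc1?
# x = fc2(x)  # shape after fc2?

Input shape: (4, 1742)
  -> after fc1: (4, 1765)
Output shape: (4, 226)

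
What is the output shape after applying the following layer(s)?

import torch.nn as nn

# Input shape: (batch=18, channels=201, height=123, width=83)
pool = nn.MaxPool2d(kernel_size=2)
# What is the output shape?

Input shape: (18, 201, 123, 83)
Output shape: (18, 201, 61, 41)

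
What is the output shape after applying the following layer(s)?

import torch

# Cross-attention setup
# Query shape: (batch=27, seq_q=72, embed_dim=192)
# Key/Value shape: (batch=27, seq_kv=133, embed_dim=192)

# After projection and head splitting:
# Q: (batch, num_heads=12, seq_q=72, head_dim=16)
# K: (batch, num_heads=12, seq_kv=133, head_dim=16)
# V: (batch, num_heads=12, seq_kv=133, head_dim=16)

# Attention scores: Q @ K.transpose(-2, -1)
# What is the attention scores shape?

Input shape: (27, 72, 192)
Output shape: (27, 12, 72, 133)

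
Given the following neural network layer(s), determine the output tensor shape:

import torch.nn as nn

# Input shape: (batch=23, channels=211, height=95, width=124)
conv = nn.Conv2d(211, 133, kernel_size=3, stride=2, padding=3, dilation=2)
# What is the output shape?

Input shape: (23, 211, 95, 124)
Output shape: (23, 133, 49, 63)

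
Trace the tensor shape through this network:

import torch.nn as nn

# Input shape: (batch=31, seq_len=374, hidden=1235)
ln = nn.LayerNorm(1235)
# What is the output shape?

Input shape: (31, 374, 1235)
Output shape: (31, 374, 1235)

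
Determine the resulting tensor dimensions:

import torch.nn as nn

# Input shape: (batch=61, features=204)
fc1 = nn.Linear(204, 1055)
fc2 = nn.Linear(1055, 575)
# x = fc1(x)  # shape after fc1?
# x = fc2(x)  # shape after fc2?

Input shape: (61, 204)
  -> after fc1: (61, 1055)
Output shape: (61, 575)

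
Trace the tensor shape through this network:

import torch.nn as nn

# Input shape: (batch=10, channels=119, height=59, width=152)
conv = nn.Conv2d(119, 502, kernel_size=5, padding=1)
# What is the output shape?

Input shape: (10, 119, 59, 152)
Output shape: (10, 502, 57, 150)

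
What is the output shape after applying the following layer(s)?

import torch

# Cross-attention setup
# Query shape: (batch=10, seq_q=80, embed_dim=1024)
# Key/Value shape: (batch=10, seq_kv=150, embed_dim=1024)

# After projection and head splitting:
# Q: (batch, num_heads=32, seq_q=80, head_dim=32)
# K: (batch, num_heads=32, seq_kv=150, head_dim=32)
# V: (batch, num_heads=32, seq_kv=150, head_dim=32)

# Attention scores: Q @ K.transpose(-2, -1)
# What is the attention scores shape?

Input shape: (10, 80, 1024)
Output shape: (10, 32, 80, 150)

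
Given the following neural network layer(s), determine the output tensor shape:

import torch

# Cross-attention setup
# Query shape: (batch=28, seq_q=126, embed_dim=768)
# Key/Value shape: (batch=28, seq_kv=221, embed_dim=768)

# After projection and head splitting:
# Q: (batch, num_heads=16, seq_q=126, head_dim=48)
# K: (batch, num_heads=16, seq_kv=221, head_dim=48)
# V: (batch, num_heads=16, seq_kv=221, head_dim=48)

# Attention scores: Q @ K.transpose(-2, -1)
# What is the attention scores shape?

Input shape: (28, 126, 768)
Output shape: (28, 16, 126, 221)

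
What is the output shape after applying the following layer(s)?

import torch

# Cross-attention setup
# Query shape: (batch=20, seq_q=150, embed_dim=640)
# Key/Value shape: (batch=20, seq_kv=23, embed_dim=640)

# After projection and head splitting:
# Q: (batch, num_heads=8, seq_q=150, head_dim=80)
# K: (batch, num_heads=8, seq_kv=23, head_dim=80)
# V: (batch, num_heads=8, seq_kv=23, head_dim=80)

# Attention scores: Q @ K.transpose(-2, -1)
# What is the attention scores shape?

Input shape: (20, 150, 640)
Output shape: (20, 8, 150, 23)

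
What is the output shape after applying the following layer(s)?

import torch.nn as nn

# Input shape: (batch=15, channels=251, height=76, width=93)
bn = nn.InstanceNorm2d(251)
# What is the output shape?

Input shape: (15, 251, 76, 93)
Output shape: (15, 251, 76, 93)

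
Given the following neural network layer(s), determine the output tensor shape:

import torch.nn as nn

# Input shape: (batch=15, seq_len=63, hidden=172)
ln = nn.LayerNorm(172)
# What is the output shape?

Input shape: (15, 63, 172)
Output shape: (15, 63, 172)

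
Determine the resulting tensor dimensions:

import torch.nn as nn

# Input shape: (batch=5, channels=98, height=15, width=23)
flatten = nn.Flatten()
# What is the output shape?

Input shape: (5, 98, 15, 23)
Output shape: (5, 33810)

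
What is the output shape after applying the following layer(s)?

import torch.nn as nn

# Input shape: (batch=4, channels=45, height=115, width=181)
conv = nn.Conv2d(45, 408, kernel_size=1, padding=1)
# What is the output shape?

Input shape: (4, 45, 115, 181)
Output shape: (4, 408, 117, 183)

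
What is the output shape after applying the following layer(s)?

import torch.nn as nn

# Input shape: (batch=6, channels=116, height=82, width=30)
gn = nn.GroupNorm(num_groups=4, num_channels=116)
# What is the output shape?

Input shape: (6, 116, 82, 30)
Output shape: (6, 116, 82, 30)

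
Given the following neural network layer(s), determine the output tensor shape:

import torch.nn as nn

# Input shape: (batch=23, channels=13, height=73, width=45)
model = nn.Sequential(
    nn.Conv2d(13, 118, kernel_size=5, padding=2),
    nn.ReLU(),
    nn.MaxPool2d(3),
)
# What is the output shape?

Input shape: (23, 13, 73, 45)
  -> after Conv2d: (23, 118, 73, 45)
  -> after ReLU: (23, 118, 73, 45)
Output shape: (23, 118, 24, 15)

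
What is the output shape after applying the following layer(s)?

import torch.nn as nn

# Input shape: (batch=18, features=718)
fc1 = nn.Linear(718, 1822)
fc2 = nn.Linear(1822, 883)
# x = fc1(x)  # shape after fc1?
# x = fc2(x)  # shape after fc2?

Input shape: (18, 718)
  -> after fc1: (18, 1822)
Output shape: (18, 883)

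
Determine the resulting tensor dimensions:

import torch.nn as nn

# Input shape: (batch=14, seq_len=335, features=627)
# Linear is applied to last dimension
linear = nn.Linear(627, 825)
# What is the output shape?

Input shape: (14, 335, 627)
Output shape: (14, 335, 825)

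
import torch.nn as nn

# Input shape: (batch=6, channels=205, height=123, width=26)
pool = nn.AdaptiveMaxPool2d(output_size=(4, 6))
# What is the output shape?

Input shape: (6, 205, 123, 26)
Output shape: (6, 205, 4, 6)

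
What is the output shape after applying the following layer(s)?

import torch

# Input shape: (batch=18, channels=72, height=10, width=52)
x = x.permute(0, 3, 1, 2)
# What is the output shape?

Input shape: (18, 72, 10, 52)
Output shape: (18, 52, 72, 10)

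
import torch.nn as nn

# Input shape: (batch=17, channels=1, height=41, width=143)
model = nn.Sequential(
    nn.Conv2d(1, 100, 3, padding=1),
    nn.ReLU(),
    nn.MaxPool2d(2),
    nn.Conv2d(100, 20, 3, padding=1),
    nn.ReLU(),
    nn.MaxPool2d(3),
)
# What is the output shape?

Input shape: (17, 1, 41, 143)
  -> after first Conv2d: (17, 100, 41, 143)
  -> after first MaxPool2d: (17, 100, 20, 71)
  -> after second Conv2d: (17, 20, 20, 71)
Output shape: (17, 20, 6, 23)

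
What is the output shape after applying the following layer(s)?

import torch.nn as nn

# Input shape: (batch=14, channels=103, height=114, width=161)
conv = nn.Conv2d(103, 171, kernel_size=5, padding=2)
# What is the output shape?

Input shape: (14, 103, 114, 161)
Output shape: (14, 171, 114, 161)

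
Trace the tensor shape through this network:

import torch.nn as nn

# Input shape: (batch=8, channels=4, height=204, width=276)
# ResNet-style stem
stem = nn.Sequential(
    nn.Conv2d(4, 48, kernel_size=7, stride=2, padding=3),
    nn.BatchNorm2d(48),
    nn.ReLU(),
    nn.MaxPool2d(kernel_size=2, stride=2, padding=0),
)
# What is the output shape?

Input shape: (8, 4, 204, 276)
  -> after Conv2d 7x7 stride=2: (8, 48, 102, 138)
Output shape: (8, 48, 51, 69)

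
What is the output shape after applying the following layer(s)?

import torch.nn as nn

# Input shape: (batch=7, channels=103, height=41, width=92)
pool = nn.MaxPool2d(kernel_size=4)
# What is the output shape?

Input shape: (7, 103, 41, 92)
Output shape: (7, 103, 10, 23)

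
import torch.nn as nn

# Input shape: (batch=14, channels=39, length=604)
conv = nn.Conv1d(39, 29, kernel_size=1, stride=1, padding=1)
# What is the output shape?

Input shape: (14, 39, 604)
Output shape: (14, 29, 606)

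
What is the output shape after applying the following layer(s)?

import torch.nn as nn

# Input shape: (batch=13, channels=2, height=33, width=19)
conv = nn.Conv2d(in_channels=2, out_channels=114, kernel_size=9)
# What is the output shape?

Input shape: (13, 2, 33, 19)
Output shape: (13, 114, 25, 11)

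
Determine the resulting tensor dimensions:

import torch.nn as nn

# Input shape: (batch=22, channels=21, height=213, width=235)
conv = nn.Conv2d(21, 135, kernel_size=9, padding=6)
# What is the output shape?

Input shape: (22, 21, 213, 235)
Output shape: (22, 135, 217, 239)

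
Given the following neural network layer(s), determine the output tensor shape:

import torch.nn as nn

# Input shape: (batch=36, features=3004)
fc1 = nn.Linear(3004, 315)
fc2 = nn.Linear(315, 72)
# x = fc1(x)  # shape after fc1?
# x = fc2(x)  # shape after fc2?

Input shape: (36, 3004)
  -> after fc1: (36, 315)
Output shape: (36, 72)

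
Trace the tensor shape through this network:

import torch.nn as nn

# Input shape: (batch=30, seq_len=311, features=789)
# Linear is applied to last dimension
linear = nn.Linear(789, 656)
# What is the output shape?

Input shape: (30, 311, 789)
Output shape: (30, 311, 656)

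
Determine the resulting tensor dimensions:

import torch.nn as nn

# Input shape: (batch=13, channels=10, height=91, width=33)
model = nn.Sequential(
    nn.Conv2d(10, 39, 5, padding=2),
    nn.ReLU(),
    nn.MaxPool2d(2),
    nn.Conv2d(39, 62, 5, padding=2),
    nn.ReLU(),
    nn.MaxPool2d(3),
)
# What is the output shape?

Input shape: (13, 10, 91, 33)
  -> after first Conv2d: (13, 39, 91, 33)
  -> after first MaxPool2d: (13, 39, 45, 16)
  -> after second Conv2d: (13, 62, 45, 16)
Output shape: (13, 62, 15, 5)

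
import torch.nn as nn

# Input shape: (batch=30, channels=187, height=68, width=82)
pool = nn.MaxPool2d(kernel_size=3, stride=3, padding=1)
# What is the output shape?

Input shape: (30, 187, 68, 82)
Output shape: (30, 187, 23, 28)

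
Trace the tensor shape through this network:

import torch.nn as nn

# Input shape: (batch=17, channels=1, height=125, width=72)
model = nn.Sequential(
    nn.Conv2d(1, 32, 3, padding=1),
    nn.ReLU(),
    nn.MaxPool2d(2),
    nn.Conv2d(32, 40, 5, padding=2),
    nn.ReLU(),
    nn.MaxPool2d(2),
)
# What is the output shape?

Input shape: (17, 1, 125, 72)
  -> after first Conv2d: (17, 32, 125, 72)
  -> after first MaxPool2d: (17, 32, 62, 36)
  -> after second Conv2d: (17, 40, 62, 36)
Output shape: (17, 40, 31, 18)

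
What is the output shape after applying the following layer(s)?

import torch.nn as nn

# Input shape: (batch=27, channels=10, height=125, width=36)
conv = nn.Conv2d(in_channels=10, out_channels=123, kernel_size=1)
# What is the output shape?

Input shape: (27, 10, 125, 36)
Output shape: (27, 123, 125, 36)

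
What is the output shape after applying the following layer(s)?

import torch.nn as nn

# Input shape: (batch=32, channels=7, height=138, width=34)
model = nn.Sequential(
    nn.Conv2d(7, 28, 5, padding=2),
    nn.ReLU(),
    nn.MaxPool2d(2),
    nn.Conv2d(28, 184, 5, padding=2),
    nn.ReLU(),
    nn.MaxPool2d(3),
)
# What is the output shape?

Input shape: (32, 7, 138, 34)
  -> after first Conv2d: (32, 28, 138, 34)
  -> after first MaxPool2d: (32, 28, 69, 17)
  -> after second Conv2d: (32, 184, 69, 17)
Output shape: (32, 184, 23, 5)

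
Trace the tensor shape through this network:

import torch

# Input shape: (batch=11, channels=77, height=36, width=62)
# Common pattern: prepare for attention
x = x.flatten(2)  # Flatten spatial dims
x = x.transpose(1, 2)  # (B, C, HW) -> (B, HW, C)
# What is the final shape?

Input shape: (11, 77, 36, 62)
  -> after flatten(2): (11, 77, 2232)
Output shape: (11, 2232, 77)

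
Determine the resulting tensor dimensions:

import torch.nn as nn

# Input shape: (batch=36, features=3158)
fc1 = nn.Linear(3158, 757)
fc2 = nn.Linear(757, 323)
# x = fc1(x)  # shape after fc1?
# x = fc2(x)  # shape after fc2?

Input shape: (36, 3158)
  -> after fc1: (36, 757)
Output shape: (36, 323)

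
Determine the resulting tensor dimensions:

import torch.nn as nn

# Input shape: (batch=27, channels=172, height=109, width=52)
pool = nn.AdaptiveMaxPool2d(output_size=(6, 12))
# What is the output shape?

Input shape: (27, 172, 109, 52)
Output shape: (27, 172, 6, 12)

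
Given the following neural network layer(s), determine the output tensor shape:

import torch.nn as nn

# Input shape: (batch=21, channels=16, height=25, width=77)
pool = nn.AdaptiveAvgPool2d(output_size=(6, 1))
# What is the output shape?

Input shape: (21, 16, 25, 77)
Output shape: (21, 16, 6, 1)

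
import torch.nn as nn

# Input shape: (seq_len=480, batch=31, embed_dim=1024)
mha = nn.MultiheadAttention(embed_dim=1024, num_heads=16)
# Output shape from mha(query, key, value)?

Input shape: (480, 31, 1024)
Output shape: (480, 31, 1024)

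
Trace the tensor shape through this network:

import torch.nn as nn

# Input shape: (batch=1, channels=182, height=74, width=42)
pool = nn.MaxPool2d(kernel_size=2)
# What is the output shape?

Input shape: (1, 182, 74, 42)
Output shape: (1, 182, 37, 21)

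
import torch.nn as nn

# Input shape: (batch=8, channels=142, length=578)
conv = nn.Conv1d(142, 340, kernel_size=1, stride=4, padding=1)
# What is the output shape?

Input shape: (8, 142, 578)
Output shape: (8, 340, 145)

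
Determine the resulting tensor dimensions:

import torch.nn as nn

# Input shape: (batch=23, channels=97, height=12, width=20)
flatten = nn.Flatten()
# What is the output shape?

Input shape: (23, 97, 12, 20)
Output shape: (23, 23280)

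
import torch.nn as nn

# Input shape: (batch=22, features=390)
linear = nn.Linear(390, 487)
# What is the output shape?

Input shape: (22, 390)
Output shape: (22, 487)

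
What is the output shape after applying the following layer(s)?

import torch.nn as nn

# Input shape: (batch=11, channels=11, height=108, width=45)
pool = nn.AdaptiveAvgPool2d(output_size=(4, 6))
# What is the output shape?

Input shape: (11, 11, 108, 45)
Output shape: (11, 11, 4, 6)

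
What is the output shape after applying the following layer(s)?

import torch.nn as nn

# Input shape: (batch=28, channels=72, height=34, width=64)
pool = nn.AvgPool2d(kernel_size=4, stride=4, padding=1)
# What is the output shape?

Input shape: (28, 72, 34, 64)
Output shape: (28, 72, 9, 16)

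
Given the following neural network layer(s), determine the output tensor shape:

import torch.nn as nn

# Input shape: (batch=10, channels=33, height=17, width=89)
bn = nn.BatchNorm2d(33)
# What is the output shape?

Input shape: (10, 33, 17, 89)
Output shape: (10, 33, 17, 89)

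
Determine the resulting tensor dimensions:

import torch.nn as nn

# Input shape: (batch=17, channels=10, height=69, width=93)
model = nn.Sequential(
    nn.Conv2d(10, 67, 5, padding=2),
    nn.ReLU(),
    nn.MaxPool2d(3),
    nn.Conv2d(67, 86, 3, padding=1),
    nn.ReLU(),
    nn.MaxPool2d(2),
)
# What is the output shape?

Input shape: (17, 10, 69, 93)
  -> after first Conv2d: (17, 67, 69, 93)
  -> after first MaxPool2d: (17, 67, 23, 31)
  -> after second Conv2d: (17, 86, 23, 31)
Output shape: (17, 86, 11, 15)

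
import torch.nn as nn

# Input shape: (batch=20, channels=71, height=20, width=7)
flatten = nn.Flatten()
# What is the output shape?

Input shape: (20, 71, 20, 7)
Output shape: (20, 9940)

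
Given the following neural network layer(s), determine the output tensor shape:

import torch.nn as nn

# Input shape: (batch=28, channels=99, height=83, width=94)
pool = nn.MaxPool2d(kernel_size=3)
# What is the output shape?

Input shape: (28, 99, 83, 94)
Output shape: (28, 99, 27, 31)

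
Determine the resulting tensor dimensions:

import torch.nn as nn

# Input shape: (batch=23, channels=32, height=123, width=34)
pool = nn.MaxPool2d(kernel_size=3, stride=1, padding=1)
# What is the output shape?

Input shape: (23, 32, 123, 34)
Output shape: (23, 32, 123, 34)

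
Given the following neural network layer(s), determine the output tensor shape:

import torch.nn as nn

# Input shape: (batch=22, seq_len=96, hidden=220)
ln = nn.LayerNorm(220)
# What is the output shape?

Input shape: (22, 96, 220)
Output shape: (22, 96, 220)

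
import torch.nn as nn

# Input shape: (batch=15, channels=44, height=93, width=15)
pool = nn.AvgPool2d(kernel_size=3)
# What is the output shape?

Input shape: (15, 44, 93, 15)
Output shape: (15, 44, 31, 5)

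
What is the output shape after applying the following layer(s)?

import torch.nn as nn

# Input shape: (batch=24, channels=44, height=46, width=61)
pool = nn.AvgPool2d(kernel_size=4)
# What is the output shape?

Input shape: (24, 44, 46, 61)
Output shape: (24, 44, 11, 15)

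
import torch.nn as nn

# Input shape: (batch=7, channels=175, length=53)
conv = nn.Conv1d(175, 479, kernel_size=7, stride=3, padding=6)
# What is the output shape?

Input shape: (7, 175, 53)
Output shape: (7, 479, 20)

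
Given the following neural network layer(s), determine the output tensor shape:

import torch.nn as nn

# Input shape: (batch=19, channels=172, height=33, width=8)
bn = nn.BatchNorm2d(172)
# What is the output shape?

Input shape: (19, 172, 33, 8)
Output shape: (19, 172, 33, 8)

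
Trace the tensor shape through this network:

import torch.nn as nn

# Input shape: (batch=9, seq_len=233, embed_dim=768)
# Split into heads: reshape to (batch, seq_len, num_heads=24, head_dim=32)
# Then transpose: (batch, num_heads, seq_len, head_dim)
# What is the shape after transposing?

Input shape: (9, 233, 768)
  -> after reshape: (9, 233, 24, 32)
Output shape: (9, 24, 233, 32)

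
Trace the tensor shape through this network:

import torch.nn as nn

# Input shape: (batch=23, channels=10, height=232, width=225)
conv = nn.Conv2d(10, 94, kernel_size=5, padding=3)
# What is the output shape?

Input shape: (23, 10, 232, 225)
Output shape: (23, 94, 234, 227)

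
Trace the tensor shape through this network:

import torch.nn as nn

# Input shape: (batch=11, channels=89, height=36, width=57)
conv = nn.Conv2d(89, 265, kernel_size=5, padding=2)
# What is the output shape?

Input shape: (11, 89, 36, 57)
Output shape: (11, 265, 36, 57)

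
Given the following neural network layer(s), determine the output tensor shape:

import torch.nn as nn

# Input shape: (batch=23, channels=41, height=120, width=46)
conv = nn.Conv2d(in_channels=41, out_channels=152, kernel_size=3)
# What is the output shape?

Input shape: (23, 41, 120, 46)
Output shape: (23, 152, 118, 44)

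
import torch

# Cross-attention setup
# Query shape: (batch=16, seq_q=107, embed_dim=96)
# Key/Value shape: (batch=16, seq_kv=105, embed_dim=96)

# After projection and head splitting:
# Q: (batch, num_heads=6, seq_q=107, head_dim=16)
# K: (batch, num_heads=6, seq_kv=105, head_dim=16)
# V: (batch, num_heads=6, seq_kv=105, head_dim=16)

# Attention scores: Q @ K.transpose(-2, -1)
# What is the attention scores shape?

Input shape: (16, 107, 96)
Output shape: (16, 6, 107, 105)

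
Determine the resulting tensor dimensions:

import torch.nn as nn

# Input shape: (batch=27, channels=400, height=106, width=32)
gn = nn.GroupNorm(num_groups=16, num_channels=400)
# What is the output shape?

Input shape: (27, 400, 106, 32)
Output shape: (27, 400, 106, 32)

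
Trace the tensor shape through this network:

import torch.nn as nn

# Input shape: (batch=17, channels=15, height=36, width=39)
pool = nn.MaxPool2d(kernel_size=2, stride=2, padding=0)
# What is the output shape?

Input shape: (17, 15, 36, 39)
Output shape: (17, 15, 18, 19)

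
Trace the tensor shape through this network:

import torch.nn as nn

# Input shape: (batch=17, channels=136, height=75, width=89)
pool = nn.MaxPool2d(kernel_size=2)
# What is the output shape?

Input shape: (17, 136, 75, 89)
Output shape: (17, 136, 37, 44)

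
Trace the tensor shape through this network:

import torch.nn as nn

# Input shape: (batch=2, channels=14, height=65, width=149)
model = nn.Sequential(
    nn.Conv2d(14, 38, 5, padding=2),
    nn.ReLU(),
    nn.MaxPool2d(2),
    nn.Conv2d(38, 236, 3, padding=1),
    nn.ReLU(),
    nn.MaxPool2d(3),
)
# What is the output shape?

Input shape: (2, 14, 65, 149)
  -> after first Conv2d: (2, 38, 65, 149)
  -> after first MaxPool2d: (2, 38, 32, 74)
  -> after second Conv2d: (2, 236, 32, 74)
Output shape: (2, 236, 10, 24)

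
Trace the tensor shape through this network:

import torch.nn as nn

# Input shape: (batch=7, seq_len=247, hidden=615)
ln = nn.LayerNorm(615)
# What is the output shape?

Input shape: (7, 247, 615)
Output shape: (7, 247, 615)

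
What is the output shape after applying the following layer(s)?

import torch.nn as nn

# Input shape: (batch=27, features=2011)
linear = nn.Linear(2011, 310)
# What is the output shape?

Input shape: (27, 2011)
Output shape: (27, 310)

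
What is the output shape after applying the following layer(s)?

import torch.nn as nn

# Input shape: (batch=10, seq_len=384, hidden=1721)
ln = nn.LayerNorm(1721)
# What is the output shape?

Input shape: (10, 384, 1721)
Output shape: (10, 384, 1721)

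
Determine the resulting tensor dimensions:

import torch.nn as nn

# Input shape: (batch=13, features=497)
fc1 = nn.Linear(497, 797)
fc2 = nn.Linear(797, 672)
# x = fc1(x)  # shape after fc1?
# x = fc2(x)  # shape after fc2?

Input shape: (13, 497)
  -> after fc1: (13, 797)
Output shape: (13, 672)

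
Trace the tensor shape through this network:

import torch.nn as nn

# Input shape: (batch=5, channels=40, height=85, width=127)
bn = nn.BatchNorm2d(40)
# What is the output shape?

Input shape: (5, 40, 85, 127)
Output shape: (5, 40, 85, 127)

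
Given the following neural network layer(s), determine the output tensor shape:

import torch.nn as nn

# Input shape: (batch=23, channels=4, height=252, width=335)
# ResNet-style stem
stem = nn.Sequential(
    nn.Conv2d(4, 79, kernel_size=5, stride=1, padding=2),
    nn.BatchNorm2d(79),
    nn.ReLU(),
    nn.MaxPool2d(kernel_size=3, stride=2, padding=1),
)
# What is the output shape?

Input shape: (23, 4, 252, 335)
  -> after Conv2d 5x5 stride=1: (23, 79, 252, 335)
Output shape: (23, 79, 126, 168)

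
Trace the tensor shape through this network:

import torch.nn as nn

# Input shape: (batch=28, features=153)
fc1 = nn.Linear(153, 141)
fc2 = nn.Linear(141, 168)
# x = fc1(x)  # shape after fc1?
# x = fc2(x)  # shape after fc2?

Input shape: (28, 153)
  -> after fc1: (28, 141)
Output shape: (28, 168)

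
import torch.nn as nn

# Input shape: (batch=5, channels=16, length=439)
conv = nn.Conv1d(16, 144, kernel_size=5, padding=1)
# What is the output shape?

Input shape: (5, 16, 439)
Output shape: (5, 144, 437)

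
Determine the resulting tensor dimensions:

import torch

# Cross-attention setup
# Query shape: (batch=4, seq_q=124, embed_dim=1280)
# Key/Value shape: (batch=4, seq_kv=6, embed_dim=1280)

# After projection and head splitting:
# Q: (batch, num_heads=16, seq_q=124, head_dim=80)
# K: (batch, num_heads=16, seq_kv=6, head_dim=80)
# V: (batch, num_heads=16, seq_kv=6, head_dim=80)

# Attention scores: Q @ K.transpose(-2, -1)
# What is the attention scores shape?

Input shape: (4, 124, 1280)
Output shape: (4, 16, 124, 6)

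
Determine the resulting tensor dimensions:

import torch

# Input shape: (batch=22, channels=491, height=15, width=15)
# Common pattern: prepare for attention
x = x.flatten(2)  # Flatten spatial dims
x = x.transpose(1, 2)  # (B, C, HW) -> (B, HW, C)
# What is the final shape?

Input shape: (22, 491, 15, 15)
  -> after flatten(2): (22, 491, 225)
Output shape: (22, 225, 491)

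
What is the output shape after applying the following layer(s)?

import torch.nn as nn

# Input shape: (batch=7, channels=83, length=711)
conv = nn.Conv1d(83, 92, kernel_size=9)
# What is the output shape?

Input shape: (7, 83, 711)
Output shape: (7, 92, 703)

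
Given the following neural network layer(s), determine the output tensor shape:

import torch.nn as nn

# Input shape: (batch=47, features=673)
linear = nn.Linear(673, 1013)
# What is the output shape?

Input shape: (47, 673)
Output shape: (47, 1013)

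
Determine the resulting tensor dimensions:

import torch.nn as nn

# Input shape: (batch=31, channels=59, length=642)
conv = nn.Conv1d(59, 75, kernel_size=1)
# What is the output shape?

Input shape: (31, 59, 642)
Output shape: (31, 75, 642)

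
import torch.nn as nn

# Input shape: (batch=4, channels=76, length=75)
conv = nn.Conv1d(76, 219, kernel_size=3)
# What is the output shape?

Input shape: (4, 76, 75)
Output shape: (4, 219, 73)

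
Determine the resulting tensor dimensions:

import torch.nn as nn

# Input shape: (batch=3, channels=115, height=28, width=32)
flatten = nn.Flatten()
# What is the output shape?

Input shape: (3, 115, 28, 32)
Output shape: (3, 103040)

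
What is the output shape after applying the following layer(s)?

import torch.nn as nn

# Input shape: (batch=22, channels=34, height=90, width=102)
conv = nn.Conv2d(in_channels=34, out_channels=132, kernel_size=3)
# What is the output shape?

Input shape: (22, 34, 90, 102)
Output shape: (22, 132, 88, 100)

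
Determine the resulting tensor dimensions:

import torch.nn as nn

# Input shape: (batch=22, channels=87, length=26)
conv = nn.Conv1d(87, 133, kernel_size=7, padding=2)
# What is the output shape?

Input shape: (22, 87, 26)
Output shape: (22, 133, 24)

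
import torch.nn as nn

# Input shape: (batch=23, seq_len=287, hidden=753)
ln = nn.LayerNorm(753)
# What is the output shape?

Input shape: (23, 287, 753)
Output shape: (23, 287, 753)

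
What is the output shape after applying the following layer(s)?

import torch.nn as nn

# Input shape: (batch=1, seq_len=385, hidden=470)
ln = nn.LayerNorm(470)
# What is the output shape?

Input shape: (1, 385, 470)
Output shape: (1, 385, 470)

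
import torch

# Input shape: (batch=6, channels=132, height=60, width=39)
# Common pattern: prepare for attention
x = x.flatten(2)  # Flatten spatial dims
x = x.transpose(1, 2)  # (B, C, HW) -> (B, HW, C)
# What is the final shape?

Input shape: (6, 132, 60, 39)
  -> after flatten(2): (6, 132, 2340)
Output shape: (6, 2340, 132)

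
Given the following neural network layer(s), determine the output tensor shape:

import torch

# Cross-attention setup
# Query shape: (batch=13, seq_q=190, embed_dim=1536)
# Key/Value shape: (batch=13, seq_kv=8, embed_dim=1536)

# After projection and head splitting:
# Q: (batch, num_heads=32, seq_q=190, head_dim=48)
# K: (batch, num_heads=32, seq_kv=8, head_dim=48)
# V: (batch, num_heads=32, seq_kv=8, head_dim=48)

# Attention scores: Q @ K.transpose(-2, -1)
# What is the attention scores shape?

Input shape: (13, 190, 1536)
Output shape: (13, 32, 190, 8)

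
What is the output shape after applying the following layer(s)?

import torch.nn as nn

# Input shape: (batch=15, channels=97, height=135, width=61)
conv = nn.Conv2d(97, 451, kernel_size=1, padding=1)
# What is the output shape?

Input shape: (15, 97, 135, 61)
Output shape: (15, 451, 137, 63)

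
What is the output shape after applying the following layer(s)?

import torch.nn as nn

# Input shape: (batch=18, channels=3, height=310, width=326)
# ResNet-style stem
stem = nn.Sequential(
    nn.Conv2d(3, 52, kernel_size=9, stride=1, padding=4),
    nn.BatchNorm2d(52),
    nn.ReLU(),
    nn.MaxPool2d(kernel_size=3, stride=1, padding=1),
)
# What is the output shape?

Input shape: (18, 3, 310, 326)
  -> after Conv2d 9x9 stride=1: (18, 52, 310, 326)
Output shape: (18, 52, 310, 326)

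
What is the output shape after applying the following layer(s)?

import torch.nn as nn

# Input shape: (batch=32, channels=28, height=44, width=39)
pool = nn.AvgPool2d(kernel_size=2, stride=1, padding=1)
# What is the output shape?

Input shape: (32, 28, 44, 39)
Output shape: (32, 28, 45, 40)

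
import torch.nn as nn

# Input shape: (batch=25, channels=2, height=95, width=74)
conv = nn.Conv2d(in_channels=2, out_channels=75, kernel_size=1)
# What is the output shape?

Input shape: (25, 2, 95, 74)
Output shape: (25, 75, 95, 74)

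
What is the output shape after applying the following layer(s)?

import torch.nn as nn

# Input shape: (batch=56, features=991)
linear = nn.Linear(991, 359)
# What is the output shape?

Input shape: (56, 991)
Output shape: (56, 359)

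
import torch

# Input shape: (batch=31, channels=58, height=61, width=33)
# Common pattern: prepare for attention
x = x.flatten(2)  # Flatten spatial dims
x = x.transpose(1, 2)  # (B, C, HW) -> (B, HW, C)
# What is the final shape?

Input shape: (31, 58, 61, 33)
  -> after flatten(2): (31, 58, 2013)
Output shape: (31, 2013, 58)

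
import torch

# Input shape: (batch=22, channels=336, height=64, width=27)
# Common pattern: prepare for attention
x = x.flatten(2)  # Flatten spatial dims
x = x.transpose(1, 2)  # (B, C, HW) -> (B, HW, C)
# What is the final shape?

Input shape: (22, 336, 64, 27)
  -> after flatten(2): (22, 336, 1728)
Output shape: (22, 1728, 336)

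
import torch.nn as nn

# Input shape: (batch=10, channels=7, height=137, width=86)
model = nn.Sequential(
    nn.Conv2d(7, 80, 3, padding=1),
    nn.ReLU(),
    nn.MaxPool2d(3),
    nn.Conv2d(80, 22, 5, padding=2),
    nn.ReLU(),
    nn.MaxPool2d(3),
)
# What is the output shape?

Input shape: (10, 7, 137, 86)
  -> after first Conv2d: (10, 80, 137, 86)
  -> after first MaxPool2d: (10, 80, 45, 28)
  -> after second Conv2d: (10, 22, 45, 28)
Output shape: (10, 22, 15, 9)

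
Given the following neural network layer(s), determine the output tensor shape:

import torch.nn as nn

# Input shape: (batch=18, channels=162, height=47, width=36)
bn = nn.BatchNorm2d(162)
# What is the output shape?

Input shape: (18, 162, 47, 36)
Output shape: (18, 162, 47, 36)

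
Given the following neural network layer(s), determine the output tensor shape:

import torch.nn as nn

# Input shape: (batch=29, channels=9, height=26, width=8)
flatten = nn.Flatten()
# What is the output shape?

Input shape: (29, 9, 26, 8)
Output shape: (29, 1872)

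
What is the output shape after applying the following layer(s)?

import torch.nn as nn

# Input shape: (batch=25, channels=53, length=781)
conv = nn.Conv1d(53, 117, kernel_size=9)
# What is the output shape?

Input shape: (25, 53, 781)
Output shape: (25, 117, 773)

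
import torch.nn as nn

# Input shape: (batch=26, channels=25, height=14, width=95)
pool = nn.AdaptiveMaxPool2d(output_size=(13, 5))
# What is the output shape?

Input shape: (26, 25, 14, 95)
Output shape: (26, 25, 13, 5)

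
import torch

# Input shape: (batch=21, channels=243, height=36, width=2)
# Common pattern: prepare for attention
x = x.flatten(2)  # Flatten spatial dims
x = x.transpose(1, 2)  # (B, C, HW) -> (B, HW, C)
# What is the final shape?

Input shape: (21, 243, 36, 2)
  -> after flatten(2): (21, 243, 72)
Output shape: (21, 72, 243)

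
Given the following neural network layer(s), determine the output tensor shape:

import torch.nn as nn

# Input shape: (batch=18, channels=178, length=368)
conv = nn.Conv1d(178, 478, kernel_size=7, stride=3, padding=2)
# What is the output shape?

Input shape: (18, 178, 368)
Output shape: (18, 478, 122)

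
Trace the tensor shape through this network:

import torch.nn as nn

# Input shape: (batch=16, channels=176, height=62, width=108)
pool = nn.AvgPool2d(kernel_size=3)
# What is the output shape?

Input shape: (16, 176, 62, 108)
Output shape: (16, 176, 20, 36)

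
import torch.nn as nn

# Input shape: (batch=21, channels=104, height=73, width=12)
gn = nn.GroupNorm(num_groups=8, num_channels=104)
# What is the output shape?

Input shape: (21, 104, 73, 12)
Output shape: (21, 104, 73, 12)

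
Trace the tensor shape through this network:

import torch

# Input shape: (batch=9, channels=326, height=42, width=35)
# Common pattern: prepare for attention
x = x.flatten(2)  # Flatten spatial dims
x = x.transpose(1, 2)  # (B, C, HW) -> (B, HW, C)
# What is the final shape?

Input shape: (9, 326, 42, 35)
  -> after flatten(2): (9, 326, 1470)
Output shape: (9, 1470, 326)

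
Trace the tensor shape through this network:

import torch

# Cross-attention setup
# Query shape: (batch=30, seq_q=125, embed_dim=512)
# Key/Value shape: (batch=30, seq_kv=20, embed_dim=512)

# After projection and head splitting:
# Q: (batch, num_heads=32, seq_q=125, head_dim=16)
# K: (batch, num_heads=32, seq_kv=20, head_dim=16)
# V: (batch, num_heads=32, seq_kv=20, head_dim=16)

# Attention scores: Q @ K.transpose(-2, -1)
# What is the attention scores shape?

Input shape: (30, 125, 512)
Output shape: (30, 32, 125, 20)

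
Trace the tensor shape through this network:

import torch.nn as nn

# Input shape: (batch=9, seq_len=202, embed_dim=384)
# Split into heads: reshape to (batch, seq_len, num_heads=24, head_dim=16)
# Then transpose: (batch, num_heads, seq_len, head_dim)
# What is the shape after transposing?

Input shape: (9, 202, 384)
  -> after reshape: (9, 202, 24, 16)
Output shape: (9, 24, 202, 16)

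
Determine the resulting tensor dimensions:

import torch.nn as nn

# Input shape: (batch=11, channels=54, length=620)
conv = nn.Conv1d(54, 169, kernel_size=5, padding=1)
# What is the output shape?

Input shape: (11, 54, 620)
Output shape: (11, 169, 618)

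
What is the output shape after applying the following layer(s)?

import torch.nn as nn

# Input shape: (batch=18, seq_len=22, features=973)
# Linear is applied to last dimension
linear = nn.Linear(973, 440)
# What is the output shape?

Input shape: (18, 22, 973)
Output shape: (18, 22, 440)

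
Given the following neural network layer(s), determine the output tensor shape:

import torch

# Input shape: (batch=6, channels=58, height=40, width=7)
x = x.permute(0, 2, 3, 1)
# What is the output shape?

Input shape: (6, 58, 40, 7)
Output shape: (6, 40, 7, 58)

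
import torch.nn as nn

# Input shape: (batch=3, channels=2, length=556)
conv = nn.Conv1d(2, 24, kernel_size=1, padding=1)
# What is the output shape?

Input shape: (3, 2, 556)
Output shape: (3, 24, 558)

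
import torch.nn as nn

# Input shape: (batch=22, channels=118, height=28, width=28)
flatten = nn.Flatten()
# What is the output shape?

Input shape: (22, 118, 28, 28)
Output shape: (22, 92512)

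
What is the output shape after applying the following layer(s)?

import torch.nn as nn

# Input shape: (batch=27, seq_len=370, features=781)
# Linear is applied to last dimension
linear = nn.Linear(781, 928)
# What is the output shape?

Input shape: (27, 370, 781)
Output shape: (27, 370, 928)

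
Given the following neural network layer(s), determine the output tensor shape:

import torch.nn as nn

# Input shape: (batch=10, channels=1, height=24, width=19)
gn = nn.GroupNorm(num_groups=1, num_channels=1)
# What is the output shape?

Input shape: (10, 1, 24, 19)
Output shape: (10, 1, 24, 19)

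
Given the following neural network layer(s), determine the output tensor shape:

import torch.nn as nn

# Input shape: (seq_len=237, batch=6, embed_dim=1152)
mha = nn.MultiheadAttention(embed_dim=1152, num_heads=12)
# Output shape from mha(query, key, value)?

Input shape: (237, 6, 1152)
Output shape: (237, 6, 1152)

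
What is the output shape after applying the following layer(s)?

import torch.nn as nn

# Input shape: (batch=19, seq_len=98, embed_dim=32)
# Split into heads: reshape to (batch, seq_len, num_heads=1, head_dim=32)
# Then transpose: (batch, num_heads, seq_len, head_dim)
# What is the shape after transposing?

Input shape: (19, 98, 32)
  -> after reshape: (19, 98, 1, 32)
Output shape: (19, 1, 98, 32)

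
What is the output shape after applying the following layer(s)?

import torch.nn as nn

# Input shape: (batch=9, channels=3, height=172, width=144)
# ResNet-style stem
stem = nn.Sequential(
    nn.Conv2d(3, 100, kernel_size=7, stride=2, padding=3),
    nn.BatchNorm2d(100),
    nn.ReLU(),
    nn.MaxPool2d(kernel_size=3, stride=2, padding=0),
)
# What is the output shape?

Input shape: (9, 3, 172, 144)
  -> after Conv2d 7x7 stride=2: (9, 100, 86, 72)
Output shape: (9, 100, 42, 35)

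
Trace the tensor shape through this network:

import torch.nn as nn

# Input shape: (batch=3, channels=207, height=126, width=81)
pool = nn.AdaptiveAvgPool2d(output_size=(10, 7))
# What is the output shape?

Input shape: (3, 207, 126, 81)
Output shape: (3, 207, 10, 7)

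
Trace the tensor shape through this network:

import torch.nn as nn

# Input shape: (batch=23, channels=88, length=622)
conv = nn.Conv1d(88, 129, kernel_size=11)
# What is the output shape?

Input shape: (23, 88, 622)
Output shape: (23, 129, 612)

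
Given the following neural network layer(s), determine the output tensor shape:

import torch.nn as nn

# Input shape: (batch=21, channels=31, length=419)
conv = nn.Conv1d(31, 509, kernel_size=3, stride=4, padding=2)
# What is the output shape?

Input shape: (21, 31, 419)
Output shape: (21, 509, 106)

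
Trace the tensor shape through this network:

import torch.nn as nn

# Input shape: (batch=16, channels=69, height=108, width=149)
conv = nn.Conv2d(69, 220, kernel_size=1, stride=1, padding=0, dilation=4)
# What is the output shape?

Input shape: (16, 69, 108, 149)
Output shape: (16, 220, 108, 149)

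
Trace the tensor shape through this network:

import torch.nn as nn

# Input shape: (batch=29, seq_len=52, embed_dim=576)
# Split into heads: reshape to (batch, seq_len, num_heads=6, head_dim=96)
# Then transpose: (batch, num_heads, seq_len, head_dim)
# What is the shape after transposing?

Input shape: (29, 52, 576)
  -> after reshape: (29, 52, 6, 96)
Output shape: (29, 6, 52, 96)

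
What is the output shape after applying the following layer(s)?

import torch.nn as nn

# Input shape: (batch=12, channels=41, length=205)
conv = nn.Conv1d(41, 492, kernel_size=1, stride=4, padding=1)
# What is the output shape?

Input shape: (12, 41, 205)
Output shape: (12, 492, 52)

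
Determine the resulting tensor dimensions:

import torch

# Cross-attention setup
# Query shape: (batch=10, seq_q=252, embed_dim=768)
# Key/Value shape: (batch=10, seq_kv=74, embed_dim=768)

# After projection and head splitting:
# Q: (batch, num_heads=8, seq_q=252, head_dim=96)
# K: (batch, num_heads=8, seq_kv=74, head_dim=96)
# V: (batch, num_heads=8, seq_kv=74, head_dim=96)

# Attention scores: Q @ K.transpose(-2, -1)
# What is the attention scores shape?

Input shape: (10, 252, 768)
Output shape: (10, 8, 252, 74)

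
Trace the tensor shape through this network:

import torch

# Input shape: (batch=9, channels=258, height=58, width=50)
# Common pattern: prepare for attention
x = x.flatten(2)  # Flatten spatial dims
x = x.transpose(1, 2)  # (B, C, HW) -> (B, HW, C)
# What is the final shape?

Input shape: (9, 258, 58, 50)
  -> after flatten(2): (9, 258, 2900)
Output shape: (9, 2900, 258)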